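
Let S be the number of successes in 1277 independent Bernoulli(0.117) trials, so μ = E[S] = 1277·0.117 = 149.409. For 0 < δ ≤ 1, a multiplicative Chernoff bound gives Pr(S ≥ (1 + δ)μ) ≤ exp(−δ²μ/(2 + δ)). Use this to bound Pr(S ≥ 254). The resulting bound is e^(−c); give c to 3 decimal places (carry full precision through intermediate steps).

Write 254 = (1 + δ)μ, so δ = 254/149.409 − 1 = 0.7000315…
Then the exponent is δ²μ/(2 + δ) = (254 − μ)² / (μ·(2 + δ)) = 27.117088.

27.117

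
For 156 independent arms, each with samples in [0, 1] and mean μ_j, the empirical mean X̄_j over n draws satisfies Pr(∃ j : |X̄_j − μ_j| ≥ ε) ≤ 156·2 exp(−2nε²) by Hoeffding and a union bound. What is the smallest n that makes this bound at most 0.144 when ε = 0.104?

356

Need 2·156·exp(−2nε²) ≤ 0.144, i.e. exp(−2nε²) ≤ 0.144/312.
So 2nε² ≥ ln(312/0.144) = 7.680945.
Hence n ≥ 7.680945/(2·0.104²) = 355.073.
The smallest integer n is 356.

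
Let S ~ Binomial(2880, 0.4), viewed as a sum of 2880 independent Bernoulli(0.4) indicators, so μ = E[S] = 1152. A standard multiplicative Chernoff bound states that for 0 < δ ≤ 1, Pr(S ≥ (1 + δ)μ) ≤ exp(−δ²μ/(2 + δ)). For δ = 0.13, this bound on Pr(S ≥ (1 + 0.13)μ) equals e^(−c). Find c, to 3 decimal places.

9.140

c = δ²μ/(2 + δ) = 0.13²·1152/(2 + 0.13) = 9.1403.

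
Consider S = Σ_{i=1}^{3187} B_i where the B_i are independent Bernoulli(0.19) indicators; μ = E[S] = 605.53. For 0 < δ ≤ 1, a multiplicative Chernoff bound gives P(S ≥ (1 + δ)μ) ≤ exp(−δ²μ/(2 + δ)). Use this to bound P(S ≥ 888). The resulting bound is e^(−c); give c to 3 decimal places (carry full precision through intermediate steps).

Write 888 = (1 + δ)μ, so δ = 888/605.53 − 1 = 0.4664839…
Then the exponent is δ²μ/(2 + δ) = (888 − μ)² / (μ·(2 + δ)) = 53.423300.

53.423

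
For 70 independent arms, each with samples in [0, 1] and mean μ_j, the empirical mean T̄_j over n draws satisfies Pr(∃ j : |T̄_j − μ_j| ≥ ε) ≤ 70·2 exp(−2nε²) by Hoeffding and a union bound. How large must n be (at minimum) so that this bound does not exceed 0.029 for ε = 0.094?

480

Need 2·70·exp(−2nε²) ≤ 0.029, i.e. exp(−2nε²) ≤ 0.029/140.
So 2nε² ≥ ln(140/0.029) = 8.482102.
Hence n ≥ 8.482102/(2·0.094²) = 479.974.
The smallest integer n is 480.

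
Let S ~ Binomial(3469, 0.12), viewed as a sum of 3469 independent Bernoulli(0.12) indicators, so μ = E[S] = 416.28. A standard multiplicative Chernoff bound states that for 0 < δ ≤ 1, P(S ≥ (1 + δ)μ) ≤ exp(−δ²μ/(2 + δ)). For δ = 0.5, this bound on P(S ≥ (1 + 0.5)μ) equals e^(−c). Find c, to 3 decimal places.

c = δ²μ/(2 + δ) = 0.5²·416.28/(2 + 0.5) = 41.6280.

41.628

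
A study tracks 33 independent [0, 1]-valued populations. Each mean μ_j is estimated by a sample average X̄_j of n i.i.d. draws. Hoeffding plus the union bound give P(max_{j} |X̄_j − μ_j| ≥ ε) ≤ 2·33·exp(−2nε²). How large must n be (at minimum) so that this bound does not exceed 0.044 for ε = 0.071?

Need 2·33·exp(−2nε²) ≤ 0.044, i.e. exp(−2nε²) ≤ 0.044/66.
So 2nε² ≥ ln(66/0.044) = 7.313220.
Hence n ≥ 7.313220/(2·0.071²) = 725.374.
The smallest integer n is 726.

726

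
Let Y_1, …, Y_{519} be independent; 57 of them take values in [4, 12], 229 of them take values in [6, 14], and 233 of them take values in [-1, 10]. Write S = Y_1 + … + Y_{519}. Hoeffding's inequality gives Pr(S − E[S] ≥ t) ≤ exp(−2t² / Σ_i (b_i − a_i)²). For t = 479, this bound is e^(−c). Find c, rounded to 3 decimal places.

9.869

Σ(b_i − a_i)² = 57·8² + 229·8² + 233·11² = 46497.
c = 2t² / 46497 = 2·479² / 46497 = 9.8691.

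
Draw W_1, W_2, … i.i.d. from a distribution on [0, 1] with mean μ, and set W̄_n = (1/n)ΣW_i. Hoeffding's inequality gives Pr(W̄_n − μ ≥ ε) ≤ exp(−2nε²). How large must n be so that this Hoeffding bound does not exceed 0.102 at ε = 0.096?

124

Require exp(−2nε²) ≤ 0.102, i.e. 2nε² ≥ ln(1/0.102) = 2.282782.
So n ≥ 2.282782 / (2·0.096²) = 123.849.
The smallest integer n is 124.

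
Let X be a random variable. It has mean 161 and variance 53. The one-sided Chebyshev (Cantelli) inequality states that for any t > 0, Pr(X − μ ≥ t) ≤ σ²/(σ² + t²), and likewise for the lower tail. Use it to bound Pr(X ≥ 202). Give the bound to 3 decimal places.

0.031

Here σ² = 53 and t = 41, so σ² + t² = 1734.
Cantelli's bound: 53/1734 = 0.0306.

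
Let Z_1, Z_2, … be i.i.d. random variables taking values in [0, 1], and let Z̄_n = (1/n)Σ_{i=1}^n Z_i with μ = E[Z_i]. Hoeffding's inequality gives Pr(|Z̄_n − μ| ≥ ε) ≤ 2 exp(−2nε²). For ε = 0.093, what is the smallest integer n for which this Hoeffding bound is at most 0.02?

267

Require 2·exp(−2nε²) ≤ 0.02, i.e. 2nε² ≥ ln(2/0.02) = 4.605170.
So n ≥ 4.605170 / (2·0.093²) = 266.226.
The smallest integer n is 267.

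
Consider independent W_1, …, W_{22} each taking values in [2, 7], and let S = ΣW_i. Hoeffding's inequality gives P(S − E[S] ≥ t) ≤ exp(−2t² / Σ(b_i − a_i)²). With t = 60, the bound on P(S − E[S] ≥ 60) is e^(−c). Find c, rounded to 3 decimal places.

Σ(b_i − a_i)² = 22·(5)² = 550.
c = 2t²/550 = 2·60²/550 = 13.0909.

13.091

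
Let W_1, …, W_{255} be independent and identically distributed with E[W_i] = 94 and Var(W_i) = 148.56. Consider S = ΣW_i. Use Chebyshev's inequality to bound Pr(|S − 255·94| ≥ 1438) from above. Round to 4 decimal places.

0.0183

Var(S) = n·Var(W_i) = 255·148.56 = 37882.8.
Chebyshev: Pr(|S − 255·94| ≥ 1438) ≤ Var(S)/1438² = 37882.8/2067844 = 0.0183.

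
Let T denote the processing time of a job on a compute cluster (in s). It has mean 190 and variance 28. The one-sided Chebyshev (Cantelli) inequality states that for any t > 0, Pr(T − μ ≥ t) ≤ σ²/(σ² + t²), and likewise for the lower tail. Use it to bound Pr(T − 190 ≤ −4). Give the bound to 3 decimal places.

0.636

Here σ² = 28 and t = 4, so σ² + t² = 44.
Cantelli's bound: 28/44 = 0.6364.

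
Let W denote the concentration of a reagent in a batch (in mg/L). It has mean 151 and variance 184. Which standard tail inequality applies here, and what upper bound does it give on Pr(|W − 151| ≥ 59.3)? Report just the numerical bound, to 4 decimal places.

0.0523

Mean and variance are known, so Chebyshev's inequality applies.
Chebyshev: Pr(|W − μ| ≥ t) ≤ Var(W)/t².
Bound = 184 / 3516.49 = 0.0523.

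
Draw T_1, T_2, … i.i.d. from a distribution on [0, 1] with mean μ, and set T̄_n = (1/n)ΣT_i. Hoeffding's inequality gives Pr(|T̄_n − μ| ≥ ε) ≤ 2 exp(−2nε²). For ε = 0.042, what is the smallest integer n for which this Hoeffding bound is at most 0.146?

742

Require 2·exp(−2nε²) ≤ 0.146, i.e. 2nε² ≥ ln(2/0.146) = 2.617296.
So n ≥ 2.617296 / (2·0.042²) = 741.864.
The smallest integer n is 742.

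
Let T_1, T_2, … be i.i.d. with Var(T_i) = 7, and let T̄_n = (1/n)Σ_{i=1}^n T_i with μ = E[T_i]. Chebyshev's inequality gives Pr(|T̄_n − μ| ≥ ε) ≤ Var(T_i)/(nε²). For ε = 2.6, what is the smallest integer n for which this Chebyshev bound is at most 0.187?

Require 7/(n·2.6²) ≤ 0.187, i.e. n ≥ 7/(0.187·2.6²) = 5.537.
The smallest integer n is 6.

6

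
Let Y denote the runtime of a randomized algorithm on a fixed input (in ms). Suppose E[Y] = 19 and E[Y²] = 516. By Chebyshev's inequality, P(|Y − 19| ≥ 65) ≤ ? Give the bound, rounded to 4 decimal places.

0.0367

Var(Y) = E[Y²] − (E[Y])² = 516 − 361 = 155.
Chebyshev's inequality: P(|Y − μ| ≥ t) ≤ Var(Y)/t² = 155/4225 = 0.0367.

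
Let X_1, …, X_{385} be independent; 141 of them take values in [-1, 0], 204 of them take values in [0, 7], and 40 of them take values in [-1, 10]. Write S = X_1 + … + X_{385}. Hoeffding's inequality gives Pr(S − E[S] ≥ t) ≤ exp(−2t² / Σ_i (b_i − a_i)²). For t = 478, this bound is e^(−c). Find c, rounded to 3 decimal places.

30.511

Σ(b_i − a_i)² = 141·1² + 204·7² + 40·11² = 14977.
c = 2t² / 14977 = 2·478² / 14977 = 30.5113.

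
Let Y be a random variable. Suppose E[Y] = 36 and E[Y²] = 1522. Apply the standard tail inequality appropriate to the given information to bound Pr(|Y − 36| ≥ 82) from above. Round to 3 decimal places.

The first two moments determine the variance, so Chebyshev's inequality is the sharpest standard bound available.
Var(Y) = E[Y²] − (E[Y])² = 1522 − 1296 = 226.
Chebyshev's inequality: Pr(|Y − μ| ≥ t) ≤ Var(Y)/t² = 226/6724 = 0.0336.

0.034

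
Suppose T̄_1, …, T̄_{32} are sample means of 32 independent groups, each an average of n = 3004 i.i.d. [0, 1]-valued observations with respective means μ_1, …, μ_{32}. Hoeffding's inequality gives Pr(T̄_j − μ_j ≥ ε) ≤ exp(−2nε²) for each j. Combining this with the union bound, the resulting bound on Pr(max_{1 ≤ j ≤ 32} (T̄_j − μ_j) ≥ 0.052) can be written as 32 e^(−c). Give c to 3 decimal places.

Union bound over the 32 events: Pr(max_{1 ≤ j ≤ 32} (T̄_j − μ_j) ≥ 0.052) ≤ 32·exp(−2nε²) = 32 exp(−2·3004·0.052²).
So c = 2·3004·0.052² = 16.2456.

16.246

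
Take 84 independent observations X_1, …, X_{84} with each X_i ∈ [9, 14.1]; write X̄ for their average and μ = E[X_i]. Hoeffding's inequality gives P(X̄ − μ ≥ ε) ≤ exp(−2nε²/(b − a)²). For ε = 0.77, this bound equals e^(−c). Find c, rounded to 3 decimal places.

c = 2nε²/(b − a)² = 2·84·0.77² / 5.1² = 3.8296.

3.830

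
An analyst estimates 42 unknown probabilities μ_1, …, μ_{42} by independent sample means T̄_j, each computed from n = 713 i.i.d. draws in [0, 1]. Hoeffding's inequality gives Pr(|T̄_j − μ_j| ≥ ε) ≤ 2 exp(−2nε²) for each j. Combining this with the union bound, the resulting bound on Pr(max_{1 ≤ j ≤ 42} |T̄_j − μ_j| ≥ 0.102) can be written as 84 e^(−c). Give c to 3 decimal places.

14.836

Union bound over the 42 events: Pr(max_{1 ≤ j ≤ 42} |T̄_j − μ_j| ≥ 0.102) ≤ 42·2·exp(−2nε²) = 84 exp(−2·713·0.102²).
So c = 2·713·0.102² = 14.8361.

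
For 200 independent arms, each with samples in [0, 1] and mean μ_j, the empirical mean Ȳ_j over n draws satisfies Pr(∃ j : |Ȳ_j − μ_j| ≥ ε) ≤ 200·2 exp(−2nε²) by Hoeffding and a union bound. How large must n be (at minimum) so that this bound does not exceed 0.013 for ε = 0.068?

Need 2·200·exp(−2nε²) ≤ 0.013, i.e. exp(−2nε²) ≤ 0.013/400.
So 2nε² ≥ ln(400/0.013) = 10.334270.
Hence n ≥ 10.334270/(2·0.068²) = 1117.460.
The smallest integer n is 1118.

1118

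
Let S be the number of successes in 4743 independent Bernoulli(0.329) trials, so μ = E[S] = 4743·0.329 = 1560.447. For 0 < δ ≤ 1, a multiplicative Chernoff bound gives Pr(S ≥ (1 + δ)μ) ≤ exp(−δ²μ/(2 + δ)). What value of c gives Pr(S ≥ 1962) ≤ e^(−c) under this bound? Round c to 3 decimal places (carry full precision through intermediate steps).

Write 1962 = (1 + δ)μ, so δ = 1962/1560.447 − 1 = 0.257332…
Then the exponent is δ²μ/(2 + δ) = (1962 − μ)² / (μ·(2 + δ)) = 45.776363.

45.776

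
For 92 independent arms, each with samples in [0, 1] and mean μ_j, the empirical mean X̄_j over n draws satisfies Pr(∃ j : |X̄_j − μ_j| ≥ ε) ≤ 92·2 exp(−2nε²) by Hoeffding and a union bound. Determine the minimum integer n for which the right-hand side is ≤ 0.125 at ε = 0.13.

Need 2·92·exp(−2nε²) ≤ 0.125, i.e. exp(−2nε²) ≤ 0.125/184.
So 2nε² ≥ ln(184/0.125) = 7.294377.
Hence n ≥ 7.294377/(2·0.13²) = 215.810.
The smallest integer n is 216.

216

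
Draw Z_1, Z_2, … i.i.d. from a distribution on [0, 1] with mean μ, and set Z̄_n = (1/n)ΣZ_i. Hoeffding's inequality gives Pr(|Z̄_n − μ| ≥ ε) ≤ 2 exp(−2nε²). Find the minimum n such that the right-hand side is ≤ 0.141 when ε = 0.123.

Require 2·exp(−2nε²) ≤ 0.141, i.e. 2nε² ≥ ln(2/0.141) = 2.652143.
So n ≥ 2.652143 / (2·0.123²) = 87.651.
The smallest integer n is 88.

88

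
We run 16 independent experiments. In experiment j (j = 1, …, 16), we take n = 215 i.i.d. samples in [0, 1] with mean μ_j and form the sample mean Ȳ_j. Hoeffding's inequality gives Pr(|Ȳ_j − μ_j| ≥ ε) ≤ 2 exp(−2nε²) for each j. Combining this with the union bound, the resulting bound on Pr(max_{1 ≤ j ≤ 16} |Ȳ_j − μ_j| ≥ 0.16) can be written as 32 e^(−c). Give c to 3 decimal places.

11.008

Union bound over the 16 events: Pr(max_{1 ≤ j ≤ 16} |Ȳ_j − μ_j| ≥ 0.16) ≤ 16·2·exp(−2nε²) = 32 exp(−2·215·0.16²).
So c = 2·215·0.16² = 11.0080.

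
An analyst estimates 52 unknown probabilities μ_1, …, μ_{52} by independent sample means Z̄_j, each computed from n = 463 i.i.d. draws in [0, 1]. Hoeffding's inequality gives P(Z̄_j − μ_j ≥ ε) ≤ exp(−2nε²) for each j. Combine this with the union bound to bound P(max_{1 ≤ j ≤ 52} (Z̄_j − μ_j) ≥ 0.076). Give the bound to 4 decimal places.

Per-experiment Hoeffding bound: exp(−2·463·0.076²) = exp(−5.34858) = 0.0047549.
Union bound over 52 events: 52·0.0047549 = 0.24726.

0.2473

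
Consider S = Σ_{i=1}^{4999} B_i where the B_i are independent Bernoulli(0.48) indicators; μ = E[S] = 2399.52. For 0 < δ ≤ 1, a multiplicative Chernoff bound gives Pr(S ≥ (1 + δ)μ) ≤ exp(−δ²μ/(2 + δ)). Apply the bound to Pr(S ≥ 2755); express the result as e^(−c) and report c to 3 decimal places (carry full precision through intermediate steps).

Write 2755 = (1 + δ)μ, so δ = 2755/2399.52 − 1 = 0.1481463…
Then the exponent is δ²μ/(2 + δ) = (2755 − μ)² / (μ·(2 + δ)) = 24.515577.

24.516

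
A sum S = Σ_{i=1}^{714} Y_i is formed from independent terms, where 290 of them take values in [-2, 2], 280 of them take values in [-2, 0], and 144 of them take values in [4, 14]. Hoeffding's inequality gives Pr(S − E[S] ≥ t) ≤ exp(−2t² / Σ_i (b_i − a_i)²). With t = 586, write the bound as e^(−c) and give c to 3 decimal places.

Σ(b_i − a_i)² = 290·4² + 280·2² + 144·10² = 20160.
c = 2t² / 20160 = 2·586² / 20160 = 34.0671.

34.067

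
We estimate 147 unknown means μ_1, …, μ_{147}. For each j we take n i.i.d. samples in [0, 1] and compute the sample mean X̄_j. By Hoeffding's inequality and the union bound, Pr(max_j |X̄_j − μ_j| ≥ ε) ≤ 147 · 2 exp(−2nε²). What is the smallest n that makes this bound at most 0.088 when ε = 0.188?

115

Need 2·147·exp(−2nε²) ≤ 0.088, i.e. exp(−2nε²) ≤ 0.088/294.
So 2nε² ≥ ln(294/0.088) = 8.113998.
Hence n ≥ 8.113998/(2·0.188²) = 114.786.
The smallest integer n is 115.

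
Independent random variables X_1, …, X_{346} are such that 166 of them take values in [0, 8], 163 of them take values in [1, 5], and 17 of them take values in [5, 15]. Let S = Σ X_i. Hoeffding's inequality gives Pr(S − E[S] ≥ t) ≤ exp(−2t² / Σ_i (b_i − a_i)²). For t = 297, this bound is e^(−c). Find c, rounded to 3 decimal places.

Σ(b_i − a_i)² = 166·8² + 163·4² + 17·10² = 14932.
c = 2t² / 14932 = 2·297² / 14932 = 11.8148.

11.815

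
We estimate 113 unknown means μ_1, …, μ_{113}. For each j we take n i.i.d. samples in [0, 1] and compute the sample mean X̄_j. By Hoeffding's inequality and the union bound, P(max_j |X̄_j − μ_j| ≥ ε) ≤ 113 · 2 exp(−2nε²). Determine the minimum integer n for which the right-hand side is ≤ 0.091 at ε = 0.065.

Need 2·113·exp(−2nε²) ≤ 0.091, i.e. exp(−2nε²) ≤ 0.091/226.
So 2nε² ≥ ln(226/0.091) = 7.817431.
Hence n ≥ 7.817431/(2·0.065²) = 925.140.
The smallest integer n is 926.

926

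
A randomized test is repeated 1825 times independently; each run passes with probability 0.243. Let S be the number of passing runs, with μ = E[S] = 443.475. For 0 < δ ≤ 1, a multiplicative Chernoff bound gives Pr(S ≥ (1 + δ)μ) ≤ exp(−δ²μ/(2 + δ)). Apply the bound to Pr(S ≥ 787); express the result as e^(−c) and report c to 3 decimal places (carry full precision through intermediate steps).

Write 787 = (1 + δ)μ, so δ = 787/443.475 − 1 = 0.7746209…
Then the exponent is δ²μ/(2 + δ) = (787 − μ)² / (μ·(2 + δ)) = 95.905586.

95.906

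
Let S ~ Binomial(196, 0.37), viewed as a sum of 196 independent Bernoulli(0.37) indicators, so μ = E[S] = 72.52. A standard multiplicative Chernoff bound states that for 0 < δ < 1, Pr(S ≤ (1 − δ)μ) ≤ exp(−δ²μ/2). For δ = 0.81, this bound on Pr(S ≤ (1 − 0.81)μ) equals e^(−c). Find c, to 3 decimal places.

23.790

c = δ²μ/2 = 0.81²·72.52/2 = 23.7902.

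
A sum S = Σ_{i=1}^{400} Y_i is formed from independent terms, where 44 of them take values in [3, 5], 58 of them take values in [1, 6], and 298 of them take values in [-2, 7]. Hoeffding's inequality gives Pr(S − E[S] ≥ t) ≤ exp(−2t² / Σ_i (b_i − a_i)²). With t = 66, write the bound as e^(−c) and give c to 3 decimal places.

0.338

Σ(b_i − a_i)² = 44·2² + 58·5² + 298·9² = 25764.
c = 2t² / 25764 = 2·66² / 25764 = 0.3381.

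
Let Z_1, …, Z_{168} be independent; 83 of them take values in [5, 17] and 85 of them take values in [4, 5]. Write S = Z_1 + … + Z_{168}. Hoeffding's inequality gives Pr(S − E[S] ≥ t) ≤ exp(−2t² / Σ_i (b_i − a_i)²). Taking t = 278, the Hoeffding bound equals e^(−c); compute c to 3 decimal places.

Σ(b_i − a_i)² = 83·12² + 85·1² = 12037.
c = 2t² / 12037 = 2·278² / 12037 = 12.8411.

12.841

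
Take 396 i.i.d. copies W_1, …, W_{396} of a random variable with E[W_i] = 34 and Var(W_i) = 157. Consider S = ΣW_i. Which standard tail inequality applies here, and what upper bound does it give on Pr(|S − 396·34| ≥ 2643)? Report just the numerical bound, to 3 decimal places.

With mean and variance of each term known, Chebyshev's inequality bounds the deviation of the sum (or sample mean).
Var(S) = n·Var(W_i) = 396·157 = 62172.
Chebyshev: Pr(|S − 396·34| ≥ 2643) ≤ Var(S)/2643² = 62172/6985449 = 0.0089.

0.009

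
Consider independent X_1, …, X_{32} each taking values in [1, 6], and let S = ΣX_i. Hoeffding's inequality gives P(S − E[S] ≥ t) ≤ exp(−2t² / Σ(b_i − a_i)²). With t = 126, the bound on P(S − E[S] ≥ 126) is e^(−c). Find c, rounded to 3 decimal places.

39.690

Σ(b_i − a_i)² = 32·(5)² = 800.
c = 2t²/800 = 2·126²/800 = 39.6900.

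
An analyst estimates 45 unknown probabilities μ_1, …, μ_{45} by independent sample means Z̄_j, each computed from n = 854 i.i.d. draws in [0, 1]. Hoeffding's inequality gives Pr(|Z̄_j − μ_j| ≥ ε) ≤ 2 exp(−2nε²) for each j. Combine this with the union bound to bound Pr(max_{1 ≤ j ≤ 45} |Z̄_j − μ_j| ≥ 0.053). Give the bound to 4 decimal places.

Per-experiment Hoeffding bound: 2·exp(−2·854·0.053²) = 2·exp(−4.79777) = 0.016496.
Union bound over 45 events: 45·0.016496 = 0.74233.

0.7423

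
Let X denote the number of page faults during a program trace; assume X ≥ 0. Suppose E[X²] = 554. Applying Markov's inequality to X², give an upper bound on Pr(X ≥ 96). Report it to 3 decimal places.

Since X ≥ 0, the event {X ≥ 96} is the same as {X² ≥ 9216}.
Markov's inequality applied to X² gives Pr(X² ≥ 9216) ≤ E[X²]/9216 = 554/9216 = 0.0601.

0.060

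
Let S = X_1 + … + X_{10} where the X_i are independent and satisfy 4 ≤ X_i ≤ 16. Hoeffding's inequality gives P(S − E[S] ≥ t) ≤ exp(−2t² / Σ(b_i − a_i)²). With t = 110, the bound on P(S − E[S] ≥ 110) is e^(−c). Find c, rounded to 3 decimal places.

16.806

Σ(b_i − a_i)² = 10·(12)² = 1440.
c = 2t²/1440 = 2·110²/1440 = 16.8056.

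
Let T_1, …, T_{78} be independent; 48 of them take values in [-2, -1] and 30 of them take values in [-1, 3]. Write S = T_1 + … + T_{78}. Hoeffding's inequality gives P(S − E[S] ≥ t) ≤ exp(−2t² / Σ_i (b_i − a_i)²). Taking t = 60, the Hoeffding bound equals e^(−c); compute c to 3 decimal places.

Σ(b_i − a_i)² = 48·1² + 30·4² = 528.
c = 2t² / 528 = 2·60² / 528 = 13.6364.

13.636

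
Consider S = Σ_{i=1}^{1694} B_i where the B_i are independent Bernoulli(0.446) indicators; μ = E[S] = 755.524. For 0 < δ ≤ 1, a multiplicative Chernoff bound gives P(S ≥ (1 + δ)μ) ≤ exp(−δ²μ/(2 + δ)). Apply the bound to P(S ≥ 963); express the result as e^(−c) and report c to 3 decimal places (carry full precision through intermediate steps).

25.048

Write 963 = (1 + δ)μ, so δ = 963/755.524 − 1 = 0.2746121…
Then the exponent is δ²μ/(2 + δ) = (963 − μ)² / (μ·(2 + δ)) = 25.048408.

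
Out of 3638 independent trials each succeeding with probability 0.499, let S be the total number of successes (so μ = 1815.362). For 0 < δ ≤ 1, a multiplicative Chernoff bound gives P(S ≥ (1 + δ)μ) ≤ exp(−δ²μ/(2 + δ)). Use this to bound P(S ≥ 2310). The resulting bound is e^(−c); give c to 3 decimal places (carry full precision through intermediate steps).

59.308

Write 2310 = (1 + δ)μ, so δ = 2310/1815.362 − 1 = 0.2724735…
Then the exponent is δ²μ/(2 + δ) = (2310 − μ)² / (μ·(2 + δ)) = 59.307947.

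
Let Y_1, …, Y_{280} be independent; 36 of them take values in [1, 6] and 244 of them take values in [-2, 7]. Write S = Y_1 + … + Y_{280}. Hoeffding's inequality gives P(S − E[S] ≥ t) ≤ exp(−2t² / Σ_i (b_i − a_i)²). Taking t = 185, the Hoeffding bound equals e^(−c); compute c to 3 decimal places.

3.313

Σ(b_i − a_i)² = 36·5² + 244·9² = 20664.
c = 2t² / 20664 = 2·185² / 20664 = 3.3125.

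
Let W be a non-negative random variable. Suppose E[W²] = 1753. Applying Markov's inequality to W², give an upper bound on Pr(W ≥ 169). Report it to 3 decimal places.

0.061

Since W ≥ 0, the event {W ≥ 169} is the same as {W² ≥ 28561}.
Markov's inequality applied to W² gives Pr(W² ≥ 28561) ≤ E[W²]/28561 = 1753/28561 = 0.0614.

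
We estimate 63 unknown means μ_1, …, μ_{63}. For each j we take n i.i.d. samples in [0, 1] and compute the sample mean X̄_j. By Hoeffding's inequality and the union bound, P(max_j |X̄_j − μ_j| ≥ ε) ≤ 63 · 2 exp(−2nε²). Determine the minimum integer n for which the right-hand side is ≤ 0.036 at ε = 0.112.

326

Need 2·63·exp(−2nε²) ≤ 0.036, i.e. exp(−2nε²) ≤ 0.036/126.
So 2nε² ≥ ln(126/0.036) = 8.160518.
Hence n ≥ 8.160518/(2·0.112²) = 325.276.
The smallest integer n is 326.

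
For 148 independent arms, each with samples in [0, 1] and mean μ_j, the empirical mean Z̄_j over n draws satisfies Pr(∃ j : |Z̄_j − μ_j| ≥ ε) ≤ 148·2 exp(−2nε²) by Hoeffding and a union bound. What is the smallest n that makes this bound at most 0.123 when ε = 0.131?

Need 2·148·exp(−2nε²) ≤ 0.123, i.e. exp(−2nε²) ≤ 0.123/296.
So 2nε² ≥ ln(296/0.123) = 7.785930.
Hence n ≥ 7.785930/(2·0.131²) = 226.850.
The smallest integer n is 227.

227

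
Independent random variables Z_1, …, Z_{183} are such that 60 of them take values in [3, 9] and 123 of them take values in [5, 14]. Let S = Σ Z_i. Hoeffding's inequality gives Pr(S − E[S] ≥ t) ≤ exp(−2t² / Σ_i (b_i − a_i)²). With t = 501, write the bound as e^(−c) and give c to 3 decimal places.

41.409

Σ(b_i − a_i)² = 60·6² + 123·9² = 12123.
c = 2t² / 12123 = 2·501² / 12123 = 41.4091.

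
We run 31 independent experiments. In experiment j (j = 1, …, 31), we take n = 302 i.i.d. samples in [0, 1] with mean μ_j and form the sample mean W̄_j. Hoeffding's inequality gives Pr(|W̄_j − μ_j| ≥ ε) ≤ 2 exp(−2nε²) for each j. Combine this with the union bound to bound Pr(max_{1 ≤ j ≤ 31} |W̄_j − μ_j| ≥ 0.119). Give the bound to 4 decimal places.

Per-experiment Hoeffding bound: 2·exp(−2·302·0.119²) = 2·exp(−8.55324) = 0.00038584.
Union bound over 31 events: 31·0.00038584 = 0.01196.

0.0120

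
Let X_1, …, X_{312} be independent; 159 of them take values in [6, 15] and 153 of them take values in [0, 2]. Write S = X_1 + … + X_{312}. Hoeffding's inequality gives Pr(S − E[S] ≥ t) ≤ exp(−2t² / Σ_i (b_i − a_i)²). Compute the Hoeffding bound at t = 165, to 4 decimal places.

Σ(b_i − a_i)² = 159·9² + 153·2² = 13491.
Exponent = 2·165² / 13491 = 4.03602.
Bound = exp(−4.03602) = 0.01767.

0.0177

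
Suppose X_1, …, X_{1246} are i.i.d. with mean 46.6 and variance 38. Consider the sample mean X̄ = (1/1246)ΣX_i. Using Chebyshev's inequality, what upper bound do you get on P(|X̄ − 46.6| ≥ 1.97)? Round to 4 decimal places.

0.0079

Var(X̄) = Var(X_i)/n = 38/1246 = 0.030498.
Chebyshev: P(|X̄ − 46.6| ≥ 1.97) ≤ Var(X̄)/(1.97)² = 38/(1246·1.97²) = 0.0079.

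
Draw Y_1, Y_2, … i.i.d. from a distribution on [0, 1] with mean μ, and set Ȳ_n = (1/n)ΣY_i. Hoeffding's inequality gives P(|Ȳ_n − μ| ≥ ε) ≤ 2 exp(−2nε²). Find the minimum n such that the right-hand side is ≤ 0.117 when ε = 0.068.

Require 2·exp(−2nε²) ≤ 0.117, i.e. 2nε² ≥ ln(2/0.117) = 2.838729.
So n ≥ 2.838729 / (2·0.068²) = 306.956.
The smallest integer n is 307.

307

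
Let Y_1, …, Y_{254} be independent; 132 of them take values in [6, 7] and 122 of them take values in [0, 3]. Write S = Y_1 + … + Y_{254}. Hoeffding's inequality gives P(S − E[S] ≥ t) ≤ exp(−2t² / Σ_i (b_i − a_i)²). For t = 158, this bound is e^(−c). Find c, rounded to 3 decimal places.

Σ(b_i − a_i)² = 132·1² + 122·3² = 1230.
c = 2t² / 1230 = 2·158² / 1230 = 40.5919.

40.592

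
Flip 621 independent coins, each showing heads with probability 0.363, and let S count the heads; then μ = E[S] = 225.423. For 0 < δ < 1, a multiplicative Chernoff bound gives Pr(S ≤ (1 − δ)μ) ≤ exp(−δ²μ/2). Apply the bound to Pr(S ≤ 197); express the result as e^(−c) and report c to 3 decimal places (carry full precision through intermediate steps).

Write 197 = (1 − δ)μ, so δ = 1 − 197/225.423 = 0.1260874…
Then the exponent is δ²μ/2 = (μ − 197)²/(2μ) = 1.791891.

1.792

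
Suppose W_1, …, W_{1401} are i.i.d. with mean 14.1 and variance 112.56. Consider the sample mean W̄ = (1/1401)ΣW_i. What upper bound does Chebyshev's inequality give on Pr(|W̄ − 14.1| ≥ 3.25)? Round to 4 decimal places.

0.0076

Var(W̄) = Var(W_i)/n = 112.56/1401 = 0.080343.
Chebyshev: Pr(|W̄ − 14.1| ≥ 3.25) ≤ Var(W̄)/(3.25)² = 112.56/(1401·3.25²) = 0.0076.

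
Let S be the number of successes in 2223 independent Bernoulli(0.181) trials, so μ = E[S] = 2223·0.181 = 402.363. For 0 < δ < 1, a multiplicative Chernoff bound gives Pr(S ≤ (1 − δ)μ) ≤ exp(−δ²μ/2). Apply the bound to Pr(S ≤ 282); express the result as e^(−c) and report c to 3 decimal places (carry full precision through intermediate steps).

Write 282 = (1 − δ)μ, so δ = 1 − 282/402.363 = 0.2991403…
Then the exponent is δ²μ/2 = (μ − 282)²/(2μ) = 18.002714.

18.003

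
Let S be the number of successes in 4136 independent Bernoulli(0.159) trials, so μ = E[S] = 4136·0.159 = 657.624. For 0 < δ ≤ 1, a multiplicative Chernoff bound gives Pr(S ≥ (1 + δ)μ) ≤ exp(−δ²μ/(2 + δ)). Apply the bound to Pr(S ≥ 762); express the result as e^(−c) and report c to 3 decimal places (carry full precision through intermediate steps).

7.674

Write 762 = (1 + δ)μ, so δ = 762/657.624 − 1 = 0.1587168…
Then the exponent is δ²μ/(2 + δ) = (762 − μ)² / (μ·(2 + δ)) = 7.674109.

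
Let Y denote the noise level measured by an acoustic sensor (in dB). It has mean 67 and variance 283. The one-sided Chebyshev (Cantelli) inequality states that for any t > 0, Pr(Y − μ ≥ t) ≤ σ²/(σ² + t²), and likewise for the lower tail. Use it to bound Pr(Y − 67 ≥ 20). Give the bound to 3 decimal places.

Here σ² = 283 and t = 20, so σ² + t² = 683.
Cantelli's bound: 283/683 = 0.4143.

0.414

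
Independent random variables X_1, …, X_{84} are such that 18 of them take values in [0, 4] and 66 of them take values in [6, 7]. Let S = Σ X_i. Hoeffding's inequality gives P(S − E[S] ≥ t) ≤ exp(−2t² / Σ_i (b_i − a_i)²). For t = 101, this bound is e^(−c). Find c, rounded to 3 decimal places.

57.633

Σ(b_i − a_i)² = 18·4² + 66·1² = 354.
c = 2t² / 354 = 2·101² / 354 = 57.6328.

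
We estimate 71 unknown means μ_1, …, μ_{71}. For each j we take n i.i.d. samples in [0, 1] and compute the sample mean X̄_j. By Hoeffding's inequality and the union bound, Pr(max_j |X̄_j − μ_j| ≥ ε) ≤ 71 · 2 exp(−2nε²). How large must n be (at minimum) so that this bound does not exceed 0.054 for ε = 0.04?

Need 2·71·exp(−2nε²) ≤ 0.054, i.e. exp(−2nε²) ≤ 0.054/142.
So 2nε² ≥ ln(142/0.054) = 7.874598.
Hence n ≥ 7.874598/(2·0.04²) = 2460.812.
The smallest integer n is 2461.

2461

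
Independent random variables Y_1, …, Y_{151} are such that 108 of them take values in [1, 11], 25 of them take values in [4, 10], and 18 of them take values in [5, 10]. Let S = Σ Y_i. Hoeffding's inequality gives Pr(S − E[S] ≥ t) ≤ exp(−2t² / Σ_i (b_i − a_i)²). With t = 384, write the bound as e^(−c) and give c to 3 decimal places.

24.273

Σ(b_i − a_i)² = 108·10² + 25·6² + 18·5² = 12150.
c = 2t² / 12150 = 2·384² / 12150 = 24.2726.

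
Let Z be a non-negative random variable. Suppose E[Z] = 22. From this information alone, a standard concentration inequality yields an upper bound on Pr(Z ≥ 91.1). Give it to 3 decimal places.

Only the mean of a non-negative variable is known, so Markov's inequality is the applicable tail bound.
Markov's inequality: for a non-negative random variable, Pr(Z ≥ a) ≤ E[Z]/a.
Here E[Z] = 22 and a = 91.1, so the bound is 22/91.1 = 0.2415.

0.241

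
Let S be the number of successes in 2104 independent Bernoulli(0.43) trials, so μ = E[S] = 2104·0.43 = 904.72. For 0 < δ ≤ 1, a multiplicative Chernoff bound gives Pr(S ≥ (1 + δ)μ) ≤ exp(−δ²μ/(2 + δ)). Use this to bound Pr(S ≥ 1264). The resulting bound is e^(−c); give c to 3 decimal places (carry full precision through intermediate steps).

59.520

Write 1264 = (1 + δ)μ, so δ = 1264/904.72 − 1 = 0.3971173…
Then the exponent is δ²μ/(2 + δ) = (1264 − μ)² / (μ·(2 + δ)) = 59.519956.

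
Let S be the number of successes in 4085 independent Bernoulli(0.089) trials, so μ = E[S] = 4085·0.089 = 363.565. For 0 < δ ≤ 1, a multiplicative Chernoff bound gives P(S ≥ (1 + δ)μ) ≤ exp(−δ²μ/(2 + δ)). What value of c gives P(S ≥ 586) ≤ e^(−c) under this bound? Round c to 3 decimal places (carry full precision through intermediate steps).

Write 586 = (1 + δ)μ, so δ = 586/363.565 − 1 = 0.6118163…
Then the exponent is δ²μ/(2 + δ) = (586 − μ)² / (μ·(2 + δ)) = 52.105258.

52.105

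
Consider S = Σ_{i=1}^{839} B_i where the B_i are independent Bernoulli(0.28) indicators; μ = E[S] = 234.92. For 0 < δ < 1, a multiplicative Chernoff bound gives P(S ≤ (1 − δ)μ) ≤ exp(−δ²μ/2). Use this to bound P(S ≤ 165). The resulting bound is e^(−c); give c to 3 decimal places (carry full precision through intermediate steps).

Write 165 = (1 − δ)μ, so δ = 1 − 165/234.92 = 0.2976332…
Then the exponent is δ²μ/2 = (μ − 165)²/(2μ) = 10.405258.

10.405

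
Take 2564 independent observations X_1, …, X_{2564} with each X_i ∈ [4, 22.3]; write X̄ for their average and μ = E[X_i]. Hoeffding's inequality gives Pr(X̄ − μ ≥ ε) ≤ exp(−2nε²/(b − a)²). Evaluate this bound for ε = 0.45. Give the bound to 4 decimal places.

0.0450

Exponent: 2nε²/(b − a)² = 2·2564·0.45² / 18.3² = 3.10078.
Bound = exp(−3.10078) = 0.04501.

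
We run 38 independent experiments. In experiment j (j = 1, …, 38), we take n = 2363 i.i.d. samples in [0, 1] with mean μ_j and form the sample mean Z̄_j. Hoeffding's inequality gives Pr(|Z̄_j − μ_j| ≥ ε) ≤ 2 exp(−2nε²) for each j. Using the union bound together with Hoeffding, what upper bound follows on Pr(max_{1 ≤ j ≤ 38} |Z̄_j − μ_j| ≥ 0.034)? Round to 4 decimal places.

Per-experiment Hoeffding bound: 2·exp(−2·2363·0.034²) = 2·exp(−5.46326) = 0.0084795.
Union bound over 38 events: 38·0.0084795 = 0.32222.

0.3222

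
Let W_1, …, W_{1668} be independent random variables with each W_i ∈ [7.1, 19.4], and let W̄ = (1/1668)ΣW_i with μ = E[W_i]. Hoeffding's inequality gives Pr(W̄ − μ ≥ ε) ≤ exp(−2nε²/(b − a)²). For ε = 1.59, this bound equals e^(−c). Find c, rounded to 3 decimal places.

55.746

c = 2nε²/(b − a)² = 2·1668·1.59² / 12.3² = 55.7455.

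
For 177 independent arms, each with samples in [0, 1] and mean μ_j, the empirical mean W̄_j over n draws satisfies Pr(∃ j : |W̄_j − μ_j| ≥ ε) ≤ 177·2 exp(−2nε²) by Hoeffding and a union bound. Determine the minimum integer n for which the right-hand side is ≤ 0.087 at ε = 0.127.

Need 2·177·exp(−2nε²) ≤ 0.087, i.e. exp(−2nε²) ≤ 0.087/354.
So 2nε² ≥ ln(354/0.087) = 8.311144.
Hence n ≥ 8.311144/(2·0.127²) = 257.646.
The smallest integer n is 258.

258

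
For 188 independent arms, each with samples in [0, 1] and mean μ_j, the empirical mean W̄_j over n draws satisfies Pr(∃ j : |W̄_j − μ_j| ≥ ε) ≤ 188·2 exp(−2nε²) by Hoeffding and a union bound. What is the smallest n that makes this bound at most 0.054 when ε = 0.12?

Need 2·188·exp(−2nε²) ≤ 0.054, i.e. exp(−2nε²) ≤ 0.054/376.
So 2nε² ≥ ln(376/0.054) = 8.848360.
Hence n ≥ 8.848360/(2·0.12²) = 307.235.
The smallest integer n is 308.

308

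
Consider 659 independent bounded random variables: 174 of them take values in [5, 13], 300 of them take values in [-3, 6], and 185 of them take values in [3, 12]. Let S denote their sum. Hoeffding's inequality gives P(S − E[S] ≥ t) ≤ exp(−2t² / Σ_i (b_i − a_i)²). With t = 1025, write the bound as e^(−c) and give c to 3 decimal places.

41.674

Σ(b_i − a_i)² = 174·8² + 300·9² + 185·9² = 50421.
c = 2t² / 50421 = 2·1025² / 50421 = 41.6741.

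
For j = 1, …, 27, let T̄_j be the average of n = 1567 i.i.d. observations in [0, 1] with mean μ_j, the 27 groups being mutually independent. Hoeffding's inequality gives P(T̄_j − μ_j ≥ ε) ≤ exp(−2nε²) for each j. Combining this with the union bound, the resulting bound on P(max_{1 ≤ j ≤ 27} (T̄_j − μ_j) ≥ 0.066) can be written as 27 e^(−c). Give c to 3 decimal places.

Union bound over the 27 events: P(max_{1 ≤ j ≤ 27} (T̄_j − μ_j) ≥ 0.066) ≤ 27·exp(−2nε²) = 27 exp(−2·1567·0.066²).
So c = 2·1567·0.066² = 13.6517.

13.652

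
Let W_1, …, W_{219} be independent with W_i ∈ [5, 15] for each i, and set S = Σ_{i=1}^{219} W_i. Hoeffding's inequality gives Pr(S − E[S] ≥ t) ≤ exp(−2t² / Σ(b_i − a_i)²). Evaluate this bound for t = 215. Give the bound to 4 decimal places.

0.0147

Σ(b_i − a_i)² = 219·(10)² = 21900.
Exponent = 2·215²/21900 = 4.2215.
Bound = exp(−4.2215) = 0.01468.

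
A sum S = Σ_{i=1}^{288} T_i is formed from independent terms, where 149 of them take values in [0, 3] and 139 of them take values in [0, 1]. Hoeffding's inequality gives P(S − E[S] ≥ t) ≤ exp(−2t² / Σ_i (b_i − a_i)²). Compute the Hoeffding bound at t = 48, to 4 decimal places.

0.0444

Σ(b_i − a_i)² = 149·3² + 139·1² = 1480.
Exponent = 2·48² / 1480 = 3.11351.
Bound = exp(−3.11351) = 0.04444.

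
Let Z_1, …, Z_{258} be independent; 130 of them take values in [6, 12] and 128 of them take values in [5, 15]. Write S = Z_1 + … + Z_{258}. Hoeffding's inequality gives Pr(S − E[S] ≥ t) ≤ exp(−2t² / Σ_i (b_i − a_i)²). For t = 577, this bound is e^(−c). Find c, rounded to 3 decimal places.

38.093

Σ(b_i − a_i)² = 130·6² + 128·10² = 17480.
c = 2t² / 17480 = 2·577² / 17480 = 38.0926.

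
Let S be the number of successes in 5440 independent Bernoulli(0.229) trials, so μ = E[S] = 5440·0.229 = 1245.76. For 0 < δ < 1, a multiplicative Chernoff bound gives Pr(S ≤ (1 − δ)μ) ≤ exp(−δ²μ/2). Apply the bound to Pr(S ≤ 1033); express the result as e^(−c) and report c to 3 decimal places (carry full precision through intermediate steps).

Write 1033 = (1 − δ)μ, so δ = 1 − 1033/1245.76 = 0.1707873…
Then the exponent is δ²μ/2 = (μ − 1033)²/(2μ) = 18.168354.

18.168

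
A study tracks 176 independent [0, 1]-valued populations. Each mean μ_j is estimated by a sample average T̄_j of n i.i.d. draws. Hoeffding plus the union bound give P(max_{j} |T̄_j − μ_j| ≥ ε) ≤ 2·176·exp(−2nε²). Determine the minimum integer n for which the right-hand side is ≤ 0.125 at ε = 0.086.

537

Need 2·176·exp(−2nε²) ≤ 0.125, i.e. exp(−2nε²) ≤ 0.125/352.
So 2nε² ≥ ln(352/0.125) = 7.943073.
Hence n ≥ 7.943073/(2·0.086²) = 536.984.
The smallest integer n is 537.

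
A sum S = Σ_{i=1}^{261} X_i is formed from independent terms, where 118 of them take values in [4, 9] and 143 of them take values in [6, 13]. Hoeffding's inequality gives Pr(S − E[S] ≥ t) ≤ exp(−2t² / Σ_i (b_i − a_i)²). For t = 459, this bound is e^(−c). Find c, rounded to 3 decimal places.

42.318

Σ(b_i − a_i)² = 118·5² + 143·7² = 9957.
c = 2t² / 9957 = 2·459² / 9957 = 42.3182.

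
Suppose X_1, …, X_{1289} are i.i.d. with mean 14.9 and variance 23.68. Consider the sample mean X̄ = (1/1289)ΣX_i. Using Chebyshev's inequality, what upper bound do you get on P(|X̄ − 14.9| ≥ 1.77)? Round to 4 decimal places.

0.0059

Var(X̄) = Var(X_i)/n = 23.68/1289 = 0.018371.
Chebyshev: P(|X̄ − 14.9| ≥ 1.77) ≤ Var(X̄)/(1.77)² = 23.68/(1289·1.77²) = 0.0059.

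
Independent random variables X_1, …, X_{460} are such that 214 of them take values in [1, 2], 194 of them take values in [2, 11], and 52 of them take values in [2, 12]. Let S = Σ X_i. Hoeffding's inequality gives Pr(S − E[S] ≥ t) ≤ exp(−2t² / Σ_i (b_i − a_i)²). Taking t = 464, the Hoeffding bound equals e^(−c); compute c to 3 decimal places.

20.380

Σ(b_i − a_i)² = 214·1² + 194·9² + 52·10² = 21128.
c = 2t² / 21128 = 2·464² / 21128 = 20.3802.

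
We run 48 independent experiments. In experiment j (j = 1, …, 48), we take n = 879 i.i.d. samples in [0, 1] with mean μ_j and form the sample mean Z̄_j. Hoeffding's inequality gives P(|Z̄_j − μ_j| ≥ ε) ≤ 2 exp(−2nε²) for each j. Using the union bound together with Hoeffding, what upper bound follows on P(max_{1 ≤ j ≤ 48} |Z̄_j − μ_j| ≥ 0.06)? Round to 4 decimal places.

Per-experiment Hoeffding bound: 2·exp(−2·879·0.06²) = 2·exp(−6.32880) = 0.0035683.
Union bound over 48 events: 48·0.0035683 = 0.17128.

0.1713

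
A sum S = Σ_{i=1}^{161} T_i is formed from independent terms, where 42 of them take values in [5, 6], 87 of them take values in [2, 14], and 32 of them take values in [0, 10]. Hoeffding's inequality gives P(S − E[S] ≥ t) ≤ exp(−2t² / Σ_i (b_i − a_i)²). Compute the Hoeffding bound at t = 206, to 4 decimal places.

0.0046

Σ(b_i − a_i)² = 42·1² + 87·12² + 32·10² = 15770.
Exponent = 2·206² / 15770 = 5.38186.
Bound = exp(−5.38186) = 0.00460.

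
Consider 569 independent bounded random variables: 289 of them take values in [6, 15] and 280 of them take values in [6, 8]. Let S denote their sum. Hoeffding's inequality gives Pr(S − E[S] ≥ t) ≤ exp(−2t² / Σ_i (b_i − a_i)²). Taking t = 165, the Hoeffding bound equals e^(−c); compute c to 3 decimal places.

Σ(b_i − a_i)² = 289·9² + 280·2² = 24529.
c = 2t² / 24529 = 2·165² / 24529 = 2.2198.

2.220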